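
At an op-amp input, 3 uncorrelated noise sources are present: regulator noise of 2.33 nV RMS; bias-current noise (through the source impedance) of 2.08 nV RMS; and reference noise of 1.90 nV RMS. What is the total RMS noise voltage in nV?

3.66 nV

Uncorrelated sources add in power (mean-square): V_tot = √(ΣV_i²)
V_tot = √[(2.33×10⁻⁹)² + (2.08×10⁻⁹)² + (1.90×10⁻⁹)²] = 3.66×10⁻⁹ V = 3.66 nV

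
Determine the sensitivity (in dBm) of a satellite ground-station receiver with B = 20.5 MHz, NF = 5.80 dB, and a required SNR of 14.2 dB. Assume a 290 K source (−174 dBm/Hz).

Sensitivity = −174 + 10 log₁₀(B) + NF + SNR_min
= −174 + 73.12 + 5.80 + 14.2
= −80.88 dBm → −80.9 dBm

−80.9 dBm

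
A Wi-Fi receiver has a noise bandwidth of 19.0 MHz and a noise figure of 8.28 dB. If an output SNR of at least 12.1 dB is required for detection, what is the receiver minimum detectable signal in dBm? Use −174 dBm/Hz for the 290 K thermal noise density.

Sensitivity = −174 + 10 log₁₀(B) + NF + SNR_min
= −174 + 72.79 + 8.28 + 12.1
= −80.83 dBm → −80.8 dBm

−80.8 dBm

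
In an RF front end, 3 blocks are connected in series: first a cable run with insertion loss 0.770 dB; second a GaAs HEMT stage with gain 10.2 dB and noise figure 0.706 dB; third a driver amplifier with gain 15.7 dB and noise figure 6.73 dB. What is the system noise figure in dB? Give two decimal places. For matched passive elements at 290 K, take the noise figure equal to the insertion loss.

2.62 dB

Convert to linear (a loss of L dB is a gain of −L dB): F_i = 10^(NF_i/10), G_i = 10^(G_i,dB/10)
  Stage 1: F_1 = 10^(0.770/10) = 1.194, G_1 = 10^(−0.770/10) = 0.8375
  Stage 2: F_2 = 10^(0.706/10) = 1.177, G_2 = 10^(10.2/10) = 10.47
  Stage 3: F_3 = 10^(6.73/10) = 4.710, G_3 = 10^(15.7/10) = 37.15
Friis cascade:
  F = 1.194 + (1.177 − 1)/0.8375 + (4.710 − 1)/8.770 = 1.828
NF = 10 log₁₀(1.828) = 2.62 dB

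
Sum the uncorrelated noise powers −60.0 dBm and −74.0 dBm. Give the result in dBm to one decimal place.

−59.8 dBm

Convert to linear, add, convert back:
P₁ = 1.00×10⁻⁹ W, P₂ = 3.98×10⁻¹¹ W
P_tot = 1.04×10⁻⁹ W → 10 log₁₀(P_tot / 10⁻³) = −59.8 dBm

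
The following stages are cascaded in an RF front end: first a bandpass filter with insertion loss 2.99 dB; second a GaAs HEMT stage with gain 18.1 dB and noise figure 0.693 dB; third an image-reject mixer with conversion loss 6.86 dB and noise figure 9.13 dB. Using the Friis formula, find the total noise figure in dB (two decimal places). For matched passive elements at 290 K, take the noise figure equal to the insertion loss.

Convert to linear (a loss of L dB is a gain of −L dB): F_i = 10^(NF_i/10), G_i = 10^(G_i,dB/10)
  Stage 1: F_1 = 10^(2.99/10) = 1.991, G_1 = 10^(−2.99/10) = 0.5023
  Stage 2: F_2 = 10^(0.693/10) = 1.173, G_2 = 10^(18.1/10) = 64.57
  Stage 3: F_3 = 10^(9.13/10) = 8.185, G_3 = 10^(−6.86/10) = 0.2061
Friis cascade:
  F = 1.991 + (1.173 − 1)/0.5023 + (8.185 − 1)/32.43 = 2.557
NF = 10 log₁₀(2.557) = 4.08 dB

4.08 dB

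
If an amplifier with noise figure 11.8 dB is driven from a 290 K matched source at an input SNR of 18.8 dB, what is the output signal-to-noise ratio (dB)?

7.0 dB

By definition F = SNR_in/SNR_out, so in dB: SNR_out = SNR_in − NF
SNR_out = 18.8 − 11.8 = 7.0 dB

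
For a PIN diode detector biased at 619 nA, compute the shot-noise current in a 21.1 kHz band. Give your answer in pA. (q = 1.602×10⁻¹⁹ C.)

64.7 pA

I_n = √(2qI·B)
2qI·B = 2 × 1.602×10⁻¹⁹ × 6.19×10⁻⁷ × 2.11×10⁴ = 4.18×10⁻²¹ A²
I_n = √(4.18×10⁻²¹) = 6.47×10⁻¹¹ A = 64.7 pA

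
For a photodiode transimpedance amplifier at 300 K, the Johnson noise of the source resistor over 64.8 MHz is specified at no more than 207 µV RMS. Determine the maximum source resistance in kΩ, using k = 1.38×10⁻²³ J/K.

39.9 kΩ

Johnson–Nyquist: V_n = √(4kTRB) ⇒ R = V_n² / (4kTB)
4kTB = 4 × 1.38×10⁻²³ × 300 × 6.48×10⁷ = 1.07×10⁻¹²
R = (2.07×10⁻⁴)² / 1.07×10⁻¹² = 3.99×10⁴ Ω = 39.9 kΩ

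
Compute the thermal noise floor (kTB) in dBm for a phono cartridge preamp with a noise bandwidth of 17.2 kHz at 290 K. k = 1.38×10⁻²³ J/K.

−131.6 dBm

P_n = kTB = 1.38×10⁻²³ × 290 × 1.72×10⁴ = 6.88×10⁻¹⁷ W
In dBm: 10 log₁₀(6.88×10⁻¹⁷ / 10⁻³) = −131.6 dBm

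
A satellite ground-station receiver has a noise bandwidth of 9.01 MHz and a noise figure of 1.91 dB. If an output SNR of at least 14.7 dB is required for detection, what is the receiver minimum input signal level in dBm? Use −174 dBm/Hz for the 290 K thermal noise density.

−87.8 dBm

Sensitivity = −174 + 10 log₁₀(B) + NF + SNR_min
= −174 + 69.55 + 1.91 + 14.7
= −87.84 dBm → −87.8 dBm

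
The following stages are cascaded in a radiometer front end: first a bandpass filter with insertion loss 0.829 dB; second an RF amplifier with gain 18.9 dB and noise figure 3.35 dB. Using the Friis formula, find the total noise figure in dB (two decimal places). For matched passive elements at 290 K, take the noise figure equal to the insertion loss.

Convert to linear (a loss of L dB is a gain of −L dB): F_i = 10^(NF_i/10), G_i = 10^(G_i,dB/10)
  Stage 1: F_1 = 10^(0.829/10) = 1.210, G_1 = 10^(−0.829/10) = 0.8262
  Stage 2: F_2 = 10^(3.35/10) = 2.163, G_2 = 10^(18.9/10) = 77.62
Friis cascade:
  F = 1.210 + (2.163 − 1)/0.8262 = 2.618
NF = 10 log₁₀(2.618) = 4.18 dB

4.18 dB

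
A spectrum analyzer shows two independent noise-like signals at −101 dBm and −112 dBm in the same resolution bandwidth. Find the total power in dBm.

Convert to linear, add, convert back:
P₁ = 7.94×10⁻¹⁴ W, P₂ = 6.31×10⁻¹⁵ W
P_tot = 8.57×10⁻¹⁴ W → 10 log₁₀(P_tot / 10⁻³) = −100.7 dBm

−100.7 dBm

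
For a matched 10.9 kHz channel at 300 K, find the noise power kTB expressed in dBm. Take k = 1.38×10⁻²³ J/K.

−133.5 dBm

P_n = kTB = 1.38×10⁻²³ × 300 × 1.09×10⁴ = 4.51×10⁻¹⁷ W
In dBm: 10 log₁₀(4.51×10⁻¹⁷ / 10⁻³) = −133.5 dBm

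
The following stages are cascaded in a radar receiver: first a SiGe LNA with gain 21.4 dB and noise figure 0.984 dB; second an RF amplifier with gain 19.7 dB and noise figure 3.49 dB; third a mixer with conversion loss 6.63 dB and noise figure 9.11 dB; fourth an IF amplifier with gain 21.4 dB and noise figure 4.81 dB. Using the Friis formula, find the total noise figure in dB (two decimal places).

Convert to linear (a loss of L dB is a gain of −L dB): F_i = 10^(NF_i/10), G_i = 10^(G_i,dB/10)
  Stage 1: F_1 = 10^(0.984/10) = 1.254, G_1 = 10^(21.4/10) = 138.0
  Stage 2: F_2 = 10^(3.49/10) = 2.234, G_2 = 10^(19.7/10) = 93.33
  Stage 3: F_3 = 10^(9.11/10) = 8.147, G_3 = 10^(−6.63/10) = 0.2173
  Stage 4: F_4 = 10^(4.81/10) = 3.027, G_4 = 10^(21.4/10) = 138.0
Friis cascade:
  F = 1.254 + (2.234 − 1)/138.0 + (8.147 − 1)/1.288×10⁴ + (3.027 − 1)/2799 = 1.265
NF = 10 log₁₀(1.265) = 1.02 dB

1.02 dB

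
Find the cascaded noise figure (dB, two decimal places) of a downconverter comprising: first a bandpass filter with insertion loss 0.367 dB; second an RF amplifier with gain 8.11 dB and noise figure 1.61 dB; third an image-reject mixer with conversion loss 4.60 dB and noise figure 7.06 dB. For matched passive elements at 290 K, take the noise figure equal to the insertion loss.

Convert to linear (a loss of L dB is a gain of −L dB): F_i = 10^(NF_i/10), G_i = 10^(G_i,dB/10)
  Stage 1: F_1 = 10^(0.367/10) = 1.088, G_1 = 10^(−0.367/10) = 0.9190
  Stage 2: F_2 = 10^(1.61/10) = 1.449, G_2 = 10^(8.11/10) = 6.471
  Stage 3: F_3 = 10^(7.06/10) = 5.082, G_3 = 10^(−4.60/10) = 0.3467
Friis cascade:
  F = 1.088 + (1.449 − 1)/0.9190 + (5.082 − 1)/5.947 = 2.263
NF = 10 log₁₀(2.263) = 3.55 dB

3.55 dB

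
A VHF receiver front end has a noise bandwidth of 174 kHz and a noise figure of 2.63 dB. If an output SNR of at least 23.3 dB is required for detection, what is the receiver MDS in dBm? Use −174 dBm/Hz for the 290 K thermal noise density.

−95.7 dBm

Sensitivity = −174 + 10 log₁₀(B) + NF + SNR_min
= −174 + 52.41 + 2.63 + 23.3
= −95.66 dBm → −95.7 dBm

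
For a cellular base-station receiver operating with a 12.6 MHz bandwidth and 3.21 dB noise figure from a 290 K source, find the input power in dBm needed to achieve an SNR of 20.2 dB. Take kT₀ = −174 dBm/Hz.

Sensitivity = −174 + 10 log₁₀(B) + NF + SNR_min
= −174 + 71 + 3.21 + 20.2
= −79.59 dBm → −79.6 dBm

−79.6 dBm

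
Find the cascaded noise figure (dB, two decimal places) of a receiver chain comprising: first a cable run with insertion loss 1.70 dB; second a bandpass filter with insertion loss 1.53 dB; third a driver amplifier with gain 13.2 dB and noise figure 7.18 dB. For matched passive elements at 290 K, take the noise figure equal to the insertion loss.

10.41 dB

Convert to linear (a loss of L dB is a gain of −L dB): F_i = 10^(NF_i/10), G_i = 10^(G_i,dB/10)
  Stage 1: F_1 = 10^(1.70/10) = 1.479, G_1 = 10^(−1.70/10) = 0.6761
  Stage 2: F_2 = 10^(1.53/10) = 1.422, G_2 = 10^(−1.53/10) = 0.7031
  Stage 3: F_3 = 10^(7.18/10) = 5.224, G_3 = 10^(13.2/10) = 20.89
Friis cascade:
  F = 1.479 + (1.422 − 1)/0.6761 + (5.224 − 1)/0.4753 = 10.99
NF = 10 log₁₀(10.99) = 10.41 dB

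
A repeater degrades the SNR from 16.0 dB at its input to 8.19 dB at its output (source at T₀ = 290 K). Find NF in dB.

NF (dB) = SNR_in(dB) − SNR_out(dB) when the source is at T₀
NF = 16.0 − 8.19 = 7.81 dB

7.81 dB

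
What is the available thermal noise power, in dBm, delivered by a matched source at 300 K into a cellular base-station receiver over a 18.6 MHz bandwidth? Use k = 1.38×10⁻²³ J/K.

−101.1 dBm

P_n = kTB = 1.38×10⁻²³ × 300 × 1.86×10⁷ = 7.70×10⁻¹⁴ W
In dBm: 10 log₁₀(7.70×10⁻¹⁴ / 10⁻³) = −101.1 dBm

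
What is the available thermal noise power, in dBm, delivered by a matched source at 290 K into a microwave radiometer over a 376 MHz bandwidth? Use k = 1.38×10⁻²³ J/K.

−88.2 dBm

P_n = kTB = 1.38×10⁻²³ × 290 × 3.76×10⁸ = 1.50×10⁻¹² W
In dBm: 10 log₁₀(1.50×10⁻¹² / 10⁻³) = −88.2 dBm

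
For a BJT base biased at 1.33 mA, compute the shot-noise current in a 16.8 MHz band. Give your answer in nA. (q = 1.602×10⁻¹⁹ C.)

I_n = √(2qI·B)
2qI·B = 2 × 1.602×10⁻¹⁹ × 1.33×10⁻³ × 1.68×10⁷ = 7.16×10⁻¹⁵ A²
I_n = √(7.16×10⁻¹⁵) = 8.46×10⁻⁸ A = 84.6 nA

84.6 nA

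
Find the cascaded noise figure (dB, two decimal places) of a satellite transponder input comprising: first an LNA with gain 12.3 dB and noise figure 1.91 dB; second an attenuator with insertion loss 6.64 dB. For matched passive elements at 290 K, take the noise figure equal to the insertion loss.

2.47 dB

Convert to linear (a loss of L dB is a gain of −L dB): F_i = 10^(NF_i/10), G_i = 10^(G_i,dB/10)
  Stage 1: F_1 = 10^(1.91/10) = 1.552, G_1 = 10^(12.3/10) = 16.98
  Stage 2: F_2 = 10^(6.64/10) = 4.613, G_2 = 10^(−6.64/10) = 0.2168
Friis cascade:
  F = 1.552 + (4.613 − 1)/16.98 = 1.765
NF = 10 log₁₀(1.765) = 2.47 dB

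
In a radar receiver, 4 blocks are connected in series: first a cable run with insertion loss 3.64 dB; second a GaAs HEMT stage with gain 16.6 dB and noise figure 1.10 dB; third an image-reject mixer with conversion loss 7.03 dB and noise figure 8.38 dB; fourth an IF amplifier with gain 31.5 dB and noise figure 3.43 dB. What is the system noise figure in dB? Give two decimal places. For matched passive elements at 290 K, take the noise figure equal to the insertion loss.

Convert to linear (a loss of L dB is a gain of −L dB): F_i = 10^(NF_i/10), G_i = 10^(G_i,dB/10)
  Stage 1: F_1 = 10^(3.64/10) = 2.312, G_1 = 10^(−3.64/10) = 0.4325
  Stage 2: F_2 = 10^(1.10/10) = 1.288, G_2 = 10^(16.6/10) = 45.71
  Stage 3: F_3 = 10^(8.38/10) = 6.887, G_3 = 10^(−7.03/10) = 0.1982
  Stage 4: F_4 = 10^(3.43/10) = 2.203, G_4 = 10^(31.5/10) = 1413
Friis cascade:
  F = 2.312 + (1.288 − 1)/0.4325 + (6.887 − 1)/19.77 + (2.203 − 1)/3.917 = 3.583
NF = 10 log₁₀(3.583) = 5.54 dB

5.54 dB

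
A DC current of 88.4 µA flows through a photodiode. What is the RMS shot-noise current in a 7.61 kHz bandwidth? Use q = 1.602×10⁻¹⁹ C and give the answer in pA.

464 pA

I_n = √(2qI·B)
2qI·B = 2 × 1.602×10⁻¹⁹ × 8.84×10⁻⁵ × 7.61×10³ = 2.16×10⁻¹⁹ A²
I_n = √(2.16×10⁻¹⁹) = 4.64×10⁻¹⁰ A = 464 pA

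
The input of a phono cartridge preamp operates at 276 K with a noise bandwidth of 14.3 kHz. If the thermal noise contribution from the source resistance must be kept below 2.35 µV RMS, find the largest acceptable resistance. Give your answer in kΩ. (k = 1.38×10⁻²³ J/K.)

25.3 kΩ

Johnson–Nyquist: V_n = √(4kTRB) ⇒ R = V_n² / (4kTB)
4kTB = 4 × 1.38×10⁻²³ × 276 × 1.43×10⁴ = 2.18×10⁻¹⁶
R = (2.35×10⁻⁶)² / 2.18×10⁻¹⁶ = 2.53×10⁴ Ω = 25.3 kΩ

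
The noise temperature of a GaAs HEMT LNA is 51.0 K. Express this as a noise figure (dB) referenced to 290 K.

F = 1 + T_e/T₀ = 1 + 51.0/290 = 1.17586
NF = 10 log₁₀(1.17586) = 0.704 dB

0.704 dB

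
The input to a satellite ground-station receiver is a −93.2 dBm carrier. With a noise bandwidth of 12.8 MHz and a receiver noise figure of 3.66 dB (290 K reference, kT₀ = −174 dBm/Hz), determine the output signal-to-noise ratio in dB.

6.1 dB

Noise floor: N = −174 + 10 log₁₀(B) + NF
10 log₁₀(1.28×10⁷) = 71.07 dB
N = −174 + 71.07 + 3.66 = −99.27 dBm
SNR = P_sig − N = −93.2 − (−99.27) = 6.07 dB → 6.1 dB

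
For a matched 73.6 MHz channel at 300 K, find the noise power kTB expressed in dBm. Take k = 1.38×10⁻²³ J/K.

−95.2 dBm

P_n = kTB = 1.38×10⁻²³ × 300 × 7.36×10⁷ = 3.05×10⁻¹³ W
In dBm: 10 log₁₀(3.05×10⁻¹³ / 10⁻³) = −95.2 dBm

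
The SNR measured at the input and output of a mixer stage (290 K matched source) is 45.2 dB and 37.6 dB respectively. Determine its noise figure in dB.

7.6 dB

NF (dB) = SNR_in(dB) − SNR_out(dB) when the source is at T₀
NF = 45.2 − 37.6 = 7.6 dB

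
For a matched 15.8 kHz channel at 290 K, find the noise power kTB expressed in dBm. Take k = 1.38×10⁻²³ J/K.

P_n = kTB = 1.38×10⁻²³ × 290 × 1.58×10⁴ = 6.32×10⁻¹⁷ W
In dBm: 10 log₁₀(6.32×10⁻¹⁷ / 10⁻³) = −132.0 dBm

−132.0 dBm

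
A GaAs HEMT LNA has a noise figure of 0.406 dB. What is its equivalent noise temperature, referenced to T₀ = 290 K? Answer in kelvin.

F = 10^(0.406/10) = 1.09799
T_e = (F − 1)·T₀ = (1.09799 − 1) × 290 = 28.4 K

28.4 K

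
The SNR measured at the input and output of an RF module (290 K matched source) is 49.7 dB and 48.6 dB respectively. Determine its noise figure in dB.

1.1 dB

NF (dB) = SNR_in(dB) − SNR_out(dB) when the source is at T₀
NF = 49.7 − 48.6 = 1.1 dB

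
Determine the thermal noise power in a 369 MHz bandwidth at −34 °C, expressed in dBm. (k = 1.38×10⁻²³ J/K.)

T = −34 °C + 273.15 = 239.15 K
P_n = kTB = 1.38×10⁻²³ × 239.15 × 3.69×10⁸ = 1.22×10⁻¹² W
In dBm: 10 log₁₀(1.22×10⁻¹² / 10⁻³) = −89.1 dBm

−89.1 dBm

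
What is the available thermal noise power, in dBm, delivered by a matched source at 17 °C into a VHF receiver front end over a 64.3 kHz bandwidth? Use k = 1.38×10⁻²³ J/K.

−125.9 dBm

T = 17 °C + 273.15 = 290.15 K
P_n = kTB = 1.38×10⁻²³ × 290.15 × 6.43×10⁴ = 2.57×10⁻¹⁶ W
In dBm: 10 log₁₀(2.57×10⁻¹⁶ / 10⁻³) = −125.9 dBm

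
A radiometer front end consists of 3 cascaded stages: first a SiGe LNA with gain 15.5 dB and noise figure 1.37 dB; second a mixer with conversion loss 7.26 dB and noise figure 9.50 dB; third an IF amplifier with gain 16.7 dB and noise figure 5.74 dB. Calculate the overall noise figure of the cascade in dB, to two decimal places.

Convert to linear (a loss of L dB is a gain of −L dB): F_i = 10^(NF_i/10), G_i = 10^(G_i,dB/10)
  Stage 1: F_1 = 10^(1.37/10) = 1.371, G_1 = 10^(15.5/10) = 35.48
  Stage 2: F_2 = 10^(9.50/10) = 8.913, G_2 = 10^(−7.26/10) = 0.1879
  Stage 3: F_3 = 10^(5.74/10) = 3.750, G_3 = 10^(16.7/10) = 46.77
Friis cascade:
  F = 1.371 + (8.913 − 1)/35.48 + (3.750 − 1)/6.668 = 2.006
NF = 10 log₁₀(2.006) = 3.02 dB

3.02 dB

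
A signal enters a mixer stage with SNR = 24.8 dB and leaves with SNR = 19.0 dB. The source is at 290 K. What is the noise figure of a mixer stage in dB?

NF (dB) = SNR_in(dB) − SNR_out(dB) when the source is at T₀
NF = 24.8 − 19.0 = 5.8 dB

5.8 dB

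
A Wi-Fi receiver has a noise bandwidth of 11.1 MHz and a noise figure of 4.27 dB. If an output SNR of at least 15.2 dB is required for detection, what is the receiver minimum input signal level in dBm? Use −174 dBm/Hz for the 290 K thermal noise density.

Sensitivity = −174 + 10 log₁₀(B) + NF + SNR_min
= −174 + 70.45 + 4.27 + 15.2
= −84.08 dBm → −84.1 dBm

−84.1 dBm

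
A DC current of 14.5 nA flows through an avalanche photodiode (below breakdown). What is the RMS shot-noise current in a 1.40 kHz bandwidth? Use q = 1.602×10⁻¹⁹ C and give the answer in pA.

2.55 pA

I_n = √(2qI·B)
2qI·B = 2 × 1.602×10⁻¹⁹ × 1.45×10⁻⁸ × 1.40×10³ = 6.50×10⁻²⁴ A²
I_n = √(6.50×10⁻²⁴) = 2.55×10⁻¹² A = 2.55 pA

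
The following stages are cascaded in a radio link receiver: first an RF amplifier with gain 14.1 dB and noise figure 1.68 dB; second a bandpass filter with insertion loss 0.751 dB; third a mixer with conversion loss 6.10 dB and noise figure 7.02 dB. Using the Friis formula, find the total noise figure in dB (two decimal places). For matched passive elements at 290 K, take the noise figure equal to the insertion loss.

2.22 dB

Convert to linear (a loss of L dB is a gain of −L dB): F_i = 10^(NF_i/10), G_i = 10^(G_i,dB/10)
  Stage 1: F_1 = 10^(1.68/10) = 1.472, G_1 = 10^(14.1/10) = 25.70
  Stage 2: F_2 = 10^(0.751/10) = 1.189, G_2 = 10^(−0.751/10) = 0.8412
  Stage 3: F_3 = 10^(7.02/10) = 5.035, G_3 = 10^(−6.10/10) = 0.2455
Friis cascade:
  F = 1.472 + (1.189 − 1)/25.70 + (5.035 − 1)/21.62 = 1.666
NF = 10 log₁₀(1.666) = 2.22 dB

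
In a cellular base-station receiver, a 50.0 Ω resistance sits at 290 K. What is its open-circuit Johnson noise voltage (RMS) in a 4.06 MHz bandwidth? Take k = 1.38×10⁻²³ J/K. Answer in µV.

V_n = √(4kTRB)
4kTRB = 4 × 1.38×10⁻²³ × 290 × 5.00×10¹ × 4.06×10⁶ = 3.25×10⁻¹² V²
V_n = √(3.25×10⁻¹²) = 1.80×10⁻⁶ V = 1.80 µV

1.80 µV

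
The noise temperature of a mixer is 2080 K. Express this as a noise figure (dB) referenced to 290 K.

9.12 dB

F = 1 + T_e/T₀ = 1 + 2080/290 = 8.17241
NF = 10 log₁₀(8.17241) = 9.12 dB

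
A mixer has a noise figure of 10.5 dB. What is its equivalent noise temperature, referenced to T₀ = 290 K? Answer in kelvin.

2964 K

F = 10^(10.5/10) = 11.2202
T_e = (F − 1)·T₀ = (11.2202 − 1) × 290 = 2964 K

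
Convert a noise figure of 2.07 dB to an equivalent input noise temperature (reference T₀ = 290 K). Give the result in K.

F = 10^(2.07/10) = 1.61065
T_e = (F − 1)·T₀ = (1.61065 − 1) × 290 = 177 K

177 K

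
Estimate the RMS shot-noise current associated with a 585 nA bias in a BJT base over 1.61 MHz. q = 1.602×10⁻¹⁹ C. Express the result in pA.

I_n = √(2qI·B)
2qI·B = 2 × 1.602×10⁻¹⁹ × 5.85×10⁻⁷ × 1.61×10⁶ = 3.02×10⁻¹⁹ A²
I_n = √(3.02×10⁻¹⁹) = 5.49×10⁻¹⁰ A = 549 pA

549 pA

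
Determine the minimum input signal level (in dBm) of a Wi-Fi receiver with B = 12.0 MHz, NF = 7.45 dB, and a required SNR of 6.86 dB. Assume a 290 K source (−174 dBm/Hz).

Sensitivity = −174 + 10 log₁₀(B) + NF + SNR_min
= −174 + 70.79 + 7.45 + 6.86
= −88.90 dBm → −88.9 dBm

−88.9 dBm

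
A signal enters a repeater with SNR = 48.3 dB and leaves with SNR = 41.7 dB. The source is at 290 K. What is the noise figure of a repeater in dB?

6.6 dB

NF (dB) = SNR_in(dB) − SNR_out(dB) when the source is at T₀
NF = 48.3 − 41.7 = 6.6 dB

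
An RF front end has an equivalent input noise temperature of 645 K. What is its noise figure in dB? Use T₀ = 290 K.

5.08 dB

F = 1 + T_e/T₀ = 1 + 645/290 = 3.22414
NF = 10 log₁₀(3.22414) = 5.08 dB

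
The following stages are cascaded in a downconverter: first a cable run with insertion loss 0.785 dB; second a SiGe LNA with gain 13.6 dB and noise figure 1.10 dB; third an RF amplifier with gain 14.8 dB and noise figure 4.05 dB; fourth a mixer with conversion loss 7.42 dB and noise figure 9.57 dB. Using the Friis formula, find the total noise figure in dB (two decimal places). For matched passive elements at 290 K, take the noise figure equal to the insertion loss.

2.14 dB

Convert to linear (a loss of L dB is a gain of −L dB): F_i = 10^(NF_i/10), G_i = 10^(G_i,dB/10)
  Stage 1: F_1 = 10^(0.785/10) = 1.198, G_1 = 10^(−0.785/10) = 0.8346
  Stage 2: F_2 = 10^(1.10/10) = 1.288, G_2 = 10^(13.6/10) = 22.91
  Stage 3: F_3 = 10^(4.05/10) = 2.541, G_3 = 10^(14.8/10) = 30.20
  Stage 4: F_4 = 10^(9.57/10) = 9.057, G_4 = 10^(−7.42/10) = 0.1811
Friis cascade:
  F = 1.198 + (1.288 − 1)/0.8346 + (2.541 − 1)/19.12 + (9.057 − 1)/577.4 = 1.638
NF = 10 log₁₀(1.638) = 2.14 dB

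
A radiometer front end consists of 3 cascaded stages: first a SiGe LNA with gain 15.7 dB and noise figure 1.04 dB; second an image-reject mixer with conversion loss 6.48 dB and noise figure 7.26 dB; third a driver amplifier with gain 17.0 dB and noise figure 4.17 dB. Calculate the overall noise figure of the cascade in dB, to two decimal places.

Convert to linear (a loss of L dB is a gain of −L dB): F_i = 10^(NF_i/10), G_i = 10^(G_i,dB/10)
  Stage 1: F_1 = 10^(1.04/10) = 1.271, G_1 = 10^(15.7/10) = 37.15
  Stage 2: F_2 = 10^(7.26/10) = 5.321, G_2 = 10^(−6.48/10) = 0.2249
  Stage 3: F_3 = 10^(4.17/10) = 2.612, G_3 = 10^(17.0/10) = 50.12
Friis cascade:
  F = 1.271 + (5.321 − 1)/37.15 + (2.612 − 1)/8.356 = 1.580
NF = 10 log₁₀(1.580) = 1.99 dB

1.99 dB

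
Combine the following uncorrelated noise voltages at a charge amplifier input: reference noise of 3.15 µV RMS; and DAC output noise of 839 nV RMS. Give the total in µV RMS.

Uncorrelated sources add in power (mean-square): V_tot = √(ΣV_i²)
V_tot = √[(3.15×10⁻⁶)² + (8.39×10⁻⁷)²] = 3.26×10⁻⁶ V = 3.26 µV

3.26 µV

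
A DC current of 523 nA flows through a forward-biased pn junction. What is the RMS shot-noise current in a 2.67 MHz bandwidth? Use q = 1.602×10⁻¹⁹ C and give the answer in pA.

I_n = √(2qI·B)
2qI·B = 2 × 1.602×10⁻¹⁹ × 5.23×10⁻⁷ × 2.67×10⁶ = 4.47×10⁻¹⁹ A²
I_n = √(4.47×10⁻¹⁹) = 6.69×10⁻¹⁰ A = 669 pA

669 pA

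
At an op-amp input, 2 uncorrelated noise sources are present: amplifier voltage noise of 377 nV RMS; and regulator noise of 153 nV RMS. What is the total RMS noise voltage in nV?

407 nV

Uncorrelated sources add in power (mean-square): V_tot = √(ΣV_i²)
V_tot = √[(3.77×10⁻⁷)² + (1.53×10⁻⁷)²] = 4.07×10⁻⁷ V = 407 nV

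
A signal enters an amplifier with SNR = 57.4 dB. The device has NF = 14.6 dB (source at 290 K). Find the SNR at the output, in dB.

By definition F = SNR_in/SNR_out, so in dB: SNR_out = SNR_in − NF
SNR_out = 57.4 − 14.6 = 42.8 dB

42.8 dB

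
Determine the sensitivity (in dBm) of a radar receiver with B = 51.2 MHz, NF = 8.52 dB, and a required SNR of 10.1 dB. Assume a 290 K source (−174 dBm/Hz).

−78.3 dBm

Sensitivity = −174 + 10 log₁₀(B) + NF + SNR_min
= −174 + 77.09 + 8.52 + 10.1
= −78.29 dBm → −78.3 dBm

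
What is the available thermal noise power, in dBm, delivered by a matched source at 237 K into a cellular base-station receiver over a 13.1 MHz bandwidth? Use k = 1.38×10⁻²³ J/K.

−103.7 dBm

P_n = kTB = 1.38×10⁻²³ × 237 × 1.31×10⁷ = 4.28×10⁻¹⁴ W
In dBm: 10 log₁₀(4.28×10⁻¹⁴ / 10⁻³) = −103.7 dBm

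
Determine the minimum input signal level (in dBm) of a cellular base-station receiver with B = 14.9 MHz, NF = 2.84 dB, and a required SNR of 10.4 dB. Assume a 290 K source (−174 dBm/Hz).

Sensitivity = −174 + 10 log₁₀(B) + NF + SNR_min
= −174 + 71.73 + 2.84 + 10.4
= −89.03 dBm → −89.0 dBm

−89.0 dBm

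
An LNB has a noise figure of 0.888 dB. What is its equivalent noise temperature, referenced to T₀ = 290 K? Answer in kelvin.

65.8 K

F = 10^(0.888/10) = 1.22687
T_e = (F − 1)·T₀ = (1.22687 − 1) × 290 = 65.8 K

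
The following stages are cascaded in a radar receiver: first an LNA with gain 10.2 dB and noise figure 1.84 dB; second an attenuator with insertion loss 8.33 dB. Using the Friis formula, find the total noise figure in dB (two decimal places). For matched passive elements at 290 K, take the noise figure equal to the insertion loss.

3.19 dB

Convert to linear (a loss of L dB is a gain of −L dB): F_i = 10^(NF_i/10), G_i = 10^(G_i,dB/10)
  Stage 1: F_1 = 10^(1.84/10) = 1.528, G_1 = 10^(10.2/10) = 10.47
  Stage 2: F_2 = 10^(8.33/10) = 6.808, G_2 = 10^(−8.33/10) = 0.1469
Friis cascade:
  F = 1.528 + (6.808 − 1)/10.47 = 2.082
NF = 10 log₁₀(2.082) = 3.19 dB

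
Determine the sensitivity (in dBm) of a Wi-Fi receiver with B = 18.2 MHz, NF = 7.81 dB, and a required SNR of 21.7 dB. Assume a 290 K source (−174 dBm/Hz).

Sensitivity = −174 + 10 log₁₀(B) + NF + SNR_min
= −174 + 72.6 + 7.81 + 21.7
= −71.89 dBm → −71.9 dBm

−71.9 dBm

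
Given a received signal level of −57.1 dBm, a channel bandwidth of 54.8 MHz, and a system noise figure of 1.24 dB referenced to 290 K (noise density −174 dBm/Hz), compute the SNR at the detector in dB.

Noise floor: N = −174 + 10 log₁₀(B) + NF
10 log₁₀(5.48×10⁷) = 77.39 dB
N = −174 + 77.39 + 1.24 = −95.37 dBm
SNR = P_sig − N = −57.1 − (−95.37) = 38.27 dB → 38.3 dB

38.3 dB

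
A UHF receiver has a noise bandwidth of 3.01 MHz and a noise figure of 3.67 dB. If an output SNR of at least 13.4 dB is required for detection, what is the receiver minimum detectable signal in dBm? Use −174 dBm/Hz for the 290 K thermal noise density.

Sensitivity = −174 + 10 log₁₀(B) + NF + SNR_min
= −174 + 64.79 + 3.67 + 13.4
= −92.14 dBm → −92.1 dBm

−92.1 dBm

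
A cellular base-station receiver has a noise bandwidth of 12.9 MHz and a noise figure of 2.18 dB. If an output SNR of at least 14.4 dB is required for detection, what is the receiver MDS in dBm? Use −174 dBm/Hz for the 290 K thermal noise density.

Sensitivity = −174 + 10 log₁₀(B) + NF + SNR_min
= −174 + 71.11 + 2.18 + 14.4
= −86.31 dBm → −86.3 dBm

−86.3 dBm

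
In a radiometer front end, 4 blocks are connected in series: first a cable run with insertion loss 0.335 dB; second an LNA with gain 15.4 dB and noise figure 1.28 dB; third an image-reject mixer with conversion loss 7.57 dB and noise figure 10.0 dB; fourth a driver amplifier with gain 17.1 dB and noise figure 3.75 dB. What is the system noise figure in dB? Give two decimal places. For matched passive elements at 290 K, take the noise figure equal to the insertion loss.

Convert to linear (a loss of L dB is a gain of −L dB): F_i = 10^(NF_i/10), G_i = 10^(G_i,dB/10)
  Stage 1: F_1 = 10^(0.335/10) = 1.080, G_1 = 10^(−0.335/10) = 0.9258
  Stage 2: F_2 = 10^(1.28/10) = 1.343, G_2 = 10^(15.4/10) = 34.67
  Stage 3: F_3 = 10^(10.0/10) = 10.00, G_3 = 10^(−7.57/10) = 0.1750
  Stage 4: F_4 = 10^(3.75/10) = 2.371, G_4 = 10^(17.1/10) = 51.29
Friis cascade:
  F = 1.080 + (1.343 − 1)/0.9258 + (10.00 − 1)/32.10 + (2.371 − 1)/5.617 = 1.975
NF = 10 log₁₀(1.975) = 2.96 dB

2.96 dB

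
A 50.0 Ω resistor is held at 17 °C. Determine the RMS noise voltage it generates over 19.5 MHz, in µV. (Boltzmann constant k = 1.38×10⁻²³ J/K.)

T = 17 °C + 273.15 = 290.15 K
V_n = √(4kTRB)
4kTRB = 4 × 1.38×10⁻²³ × 290.15 × 5.00×10¹ × 1.95×10⁷ = 1.56×10⁻¹¹ V²
V_n = √(1.56×10⁻¹¹) = 3.95×10⁻⁶ V = 3.95 µV

3.95 µV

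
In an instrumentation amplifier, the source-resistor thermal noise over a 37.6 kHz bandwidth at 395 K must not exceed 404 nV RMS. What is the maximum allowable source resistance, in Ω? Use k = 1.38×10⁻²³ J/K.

199 Ω

Johnson–Nyquist: V_n = √(4kTRB) ⇒ R = V_n² / (4kTB)
4kTB = 4 × 1.38×10⁻²³ × 395 × 3.76×10⁴ = 8.20×10⁻¹⁶
R = (4.04×10⁻⁷)² / 8.20×10⁻¹⁶ = 1.99×10² Ω = 199 Ω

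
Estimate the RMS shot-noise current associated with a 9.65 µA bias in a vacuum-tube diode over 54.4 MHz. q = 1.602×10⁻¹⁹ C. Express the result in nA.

I_n = √(2qI·B)
2qI·B = 2 × 1.602×10⁻¹⁹ × 9.65×10⁻⁶ × 5.44×10⁷ = 1.68×10⁻¹⁶ A²
I_n = √(1.68×10⁻¹⁶) = 1.30×10⁻⁸ A = 13.0 nA

13.0 nA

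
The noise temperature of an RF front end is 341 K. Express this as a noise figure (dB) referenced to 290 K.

3.38 dB

F = 1 + T_e/T₀ = 1 + 341/290 = 2.17586
NF = 10 log₁₀(2.17586) = 3.38 dB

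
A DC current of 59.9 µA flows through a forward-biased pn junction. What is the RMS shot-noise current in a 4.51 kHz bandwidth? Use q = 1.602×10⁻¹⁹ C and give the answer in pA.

I_n = √(2qI·B)
2qI·B = 2 × 1.602×10⁻¹⁹ × 5.99×10⁻⁵ × 4.51×10³ = 8.66×10⁻²⁰ A²
I_n = √(8.66×10⁻²⁰) = 2.94×10⁻¹⁰ A = 294 pA

294 pA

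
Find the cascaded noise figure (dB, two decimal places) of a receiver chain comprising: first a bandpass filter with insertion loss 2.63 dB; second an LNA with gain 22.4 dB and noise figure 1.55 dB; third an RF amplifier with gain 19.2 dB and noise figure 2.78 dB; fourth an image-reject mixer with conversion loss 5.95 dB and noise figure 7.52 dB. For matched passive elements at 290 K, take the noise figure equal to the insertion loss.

Convert to linear (a loss of L dB is a gain of −L dB): F_i = 10^(NF_i/10), G_i = 10^(G_i,dB/10)
  Stage 1: F_1 = 10^(2.63/10) = 1.832, G_1 = 10^(−2.63/10) = 0.5458
  Stage 2: F_2 = 10^(1.55/10) = 1.429, G_2 = 10^(22.4/10) = 173.8
  Stage 3: F_3 = 10^(2.78/10) = 1.897, G_3 = 10^(19.2/10) = 83.18
  Stage 4: F_4 = 10^(7.52/10) = 5.649, G_4 = 10^(−5.95/10) = 0.2541
Friis cascade:
  F = 1.832 + (1.429 − 1)/0.5458 + (1.897 − 1)/94.84 + (5.649 − 1)/7889 = 2.628
NF = 10 log₁₀(2.628) = 4.20 dB

4.20 dB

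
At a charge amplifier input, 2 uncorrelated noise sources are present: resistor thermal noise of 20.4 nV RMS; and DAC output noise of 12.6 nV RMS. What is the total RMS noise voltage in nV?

Uncorrelated sources add in power (mean-square): V_tot = √(ΣV_i²)
V_tot = √[(2.04×10⁻⁸)² + (1.26×10⁻⁸)²] = 2.40×10⁻⁸ V = 24.0 nV

24.0 nV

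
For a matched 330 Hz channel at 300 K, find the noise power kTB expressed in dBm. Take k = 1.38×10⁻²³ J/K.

−148.6 dBm

P_n = kTB = 1.38×10⁻²³ × 300 × 3.30×10² = 1.37×10⁻¹⁸ W
In dBm: 10 log₁₀(1.37×10⁻¹⁸ / 10⁻³) = −148.6 dBm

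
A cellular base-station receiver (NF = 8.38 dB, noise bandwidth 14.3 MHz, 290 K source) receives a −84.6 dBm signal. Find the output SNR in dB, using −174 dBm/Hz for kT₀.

Noise floor: N = −174 + 10 log₁₀(B) + NF
10 log₁₀(1.43×10⁷) = 71.55 dB
N = −174 + 71.55 + 8.38 = −94.07 dBm
SNR = P_sig − N = −84.6 − (−94.07) = 9.47 dB → 9.5 dB

9.5 dB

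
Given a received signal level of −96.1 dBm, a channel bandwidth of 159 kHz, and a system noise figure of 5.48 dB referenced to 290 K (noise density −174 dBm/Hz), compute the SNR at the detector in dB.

Noise floor: N = −174 + 10 log₁₀(B) + NF
10 log₁₀(1.59×10⁵) = 52.01 dB
N = −174 + 52.01 + 5.48 = −116.51 dBm
SNR = P_sig − N = −96.1 − (−116.51) = 20.41 dB → 20.4 dB

20.4 dB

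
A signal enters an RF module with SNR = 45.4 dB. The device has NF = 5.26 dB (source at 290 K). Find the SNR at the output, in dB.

By definition F = SNR_in/SNR_out, so in dB: SNR_out = SNR_in − NF
SNR_out = 45.4 − 5.26 = 40.14 dB

40.14 dB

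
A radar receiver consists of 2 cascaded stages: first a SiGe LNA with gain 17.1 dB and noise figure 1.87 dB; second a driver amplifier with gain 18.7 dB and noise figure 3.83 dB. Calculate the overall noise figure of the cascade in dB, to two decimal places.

1.95 dB

Convert to linear (a loss of L dB is a gain of −L dB): F_i = 10^(NF_i/10), G_i = 10^(G_i,dB/10)
  Stage 1: F_1 = 10^(1.87/10) = 1.538, G_1 = 10^(17.1/10) = 51.29
  Stage 2: F_2 = 10^(3.83/10) = 2.415, G_2 = 10^(18.7/10) = 74.13
Friis cascade:
  F = 1.538 + (2.415 − 1)/51.29 = 1.566
NF = 10 log₁₀(1.566) = 1.95 dB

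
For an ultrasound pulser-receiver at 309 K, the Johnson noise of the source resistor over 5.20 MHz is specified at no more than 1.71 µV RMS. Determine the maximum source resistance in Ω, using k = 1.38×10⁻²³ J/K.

Johnson–Nyquist: V_n = √(4kTRB) ⇒ R = V_n² / (4kTB)
4kTB = 4 × 1.38×10⁻²³ × 309 × 5.20×10⁶ = 8.87×10⁻¹⁴
R = (1.71×10⁻⁶)² / 8.87×10⁻¹⁴ = 3.30×10¹ Ω = 33.0 Ω

33.0 Ω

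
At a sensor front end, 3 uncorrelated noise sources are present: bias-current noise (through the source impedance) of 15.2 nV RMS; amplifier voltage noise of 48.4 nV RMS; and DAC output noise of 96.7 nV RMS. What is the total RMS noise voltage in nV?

109 nV

Uncorrelated sources add in power (mean-square): V_tot = √(ΣV_i²)
V_tot = √[(1.52×10⁻⁸)² + (4.84×10⁻⁸)² + (9.67×10⁻⁸)²] = 1.09×10⁻⁷ V = 109 nV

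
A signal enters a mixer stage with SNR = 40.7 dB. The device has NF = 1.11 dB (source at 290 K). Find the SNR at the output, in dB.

39.59 dB

By definition F = SNR_in/SNR_out, so in dB: SNR_out = SNR_in − NF
SNR_out = 40.7 − 1.11 = 39.59 dB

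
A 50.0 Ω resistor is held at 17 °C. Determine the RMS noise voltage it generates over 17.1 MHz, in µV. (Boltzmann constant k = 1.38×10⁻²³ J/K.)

3.70 µV

T = 17 °C + 273.15 = 290.15 K
V_n = √(4kTRB)
4kTRB = 4 × 1.38×10⁻²³ × 290.15 × 5.00×10¹ × 1.71×10⁷ = 1.37×10⁻¹¹ V²
V_n = √(1.37×10⁻¹¹) = 3.70×10⁻⁶ V = 3.70 µV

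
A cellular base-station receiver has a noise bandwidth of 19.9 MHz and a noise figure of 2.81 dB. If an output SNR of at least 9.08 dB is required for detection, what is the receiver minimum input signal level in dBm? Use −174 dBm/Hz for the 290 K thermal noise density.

−89.1 dBm

Sensitivity = −174 + 10 log₁₀(B) + NF + SNR_min
= −174 + 72.99 + 2.81 + 9.08
= −89.12 dBm → −89.1 dBm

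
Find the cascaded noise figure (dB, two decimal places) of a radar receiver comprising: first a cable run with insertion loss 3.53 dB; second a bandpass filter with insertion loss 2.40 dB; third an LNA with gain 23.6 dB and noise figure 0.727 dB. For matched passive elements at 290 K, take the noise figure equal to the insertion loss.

6.66 dB

Convert to linear (a loss of L dB is a gain of −L dB): F_i = 10^(NF_i/10), G_i = 10^(G_i,dB/10)
  Stage 1: F_1 = 10^(3.53/10) = 2.254, G_1 = 10^(−3.53/10) = 0.4436
  Stage 2: F_2 = 10^(2.40/10) = 1.738, G_2 = 10^(−2.40/10) = 0.5754
  Stage 3: F_3 = 10^(0.727/10) = 1.182, G_3 = 10^(23.6/10) = 229.1
Friis cascade:
  F = 2.254 + (1.738 − 1)/0.4436 + (1.182 − 1)/0.2553 = 4.631
NF = 10 log₁₀(4.631) = 6.66 dB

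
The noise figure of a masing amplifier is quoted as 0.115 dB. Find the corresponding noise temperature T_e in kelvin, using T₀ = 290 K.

7.78 K

F = 10^(0.115/10) = 1.02683
T_e = (F − 1)·T₀ = (1.02683 − 1) × 290 = 7.78 K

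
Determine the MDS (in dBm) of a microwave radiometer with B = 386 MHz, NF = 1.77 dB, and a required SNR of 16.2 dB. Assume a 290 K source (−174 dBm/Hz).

Sensitivity = −174 + 10 log₁₀(B) + NF + SNR_min
= −174 + 85.87 + 1.77 + 16.2
= −70.16 dBm → −70.2 dBm

−70.2 dBm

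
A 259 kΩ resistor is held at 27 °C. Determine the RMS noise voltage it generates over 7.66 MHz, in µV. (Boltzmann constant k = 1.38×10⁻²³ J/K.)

T = 27 °C + 273.15 = 300.15 K
V_n = √(4kTRB)
4kTRB = 4 × 1.38×10⁻²³ × 300.15 × 2.59×10⁵ × 7.66×10⁶ = 3.29×10⁻⁸ V²
V_n = √(3.29×10⁻⁸) = 1.81×10⁻⁴ V = 181 µV

181 µV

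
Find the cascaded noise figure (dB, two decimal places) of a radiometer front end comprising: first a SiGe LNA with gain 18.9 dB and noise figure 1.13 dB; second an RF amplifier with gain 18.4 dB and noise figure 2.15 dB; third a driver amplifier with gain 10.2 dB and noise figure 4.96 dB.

1.16 dB

Convert to linear (a loss of L dB is a gain of −L dB): F_i = 10^(NF_i/10), G_i = 10^(G_i,dB/10)
  Stage 1: F_1 = 10^(1.13/10) = 1.297, G_1 = 10^(18.9/10) = 77.62
  Stage 2: F_2 = 10^(2.15/10) = 1.641, G_2 = 10^(18.4/10) = 69.18
  Stage 3: F_3 = 10^(4.96/10) = 3.133, G_3 = 10^(10.2/10) = 10.47
Friis cascade:
  F = 1.297 + (1.641 − 1)/77.62 + (3.133 − 1)/5370 = 1.306
NF = 10 log₁₀(1.306) = 1.16 dB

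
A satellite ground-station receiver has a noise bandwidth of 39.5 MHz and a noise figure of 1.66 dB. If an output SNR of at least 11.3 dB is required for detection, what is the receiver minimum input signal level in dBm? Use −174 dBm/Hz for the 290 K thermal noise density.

Sensitivity = −174 + 10 log₁₀(B) + NF + SNR_min
= −174 + 75.97 + 1.66 + 11.3
= −85.07 dBm → −85.1 dBm

−85.1 dBm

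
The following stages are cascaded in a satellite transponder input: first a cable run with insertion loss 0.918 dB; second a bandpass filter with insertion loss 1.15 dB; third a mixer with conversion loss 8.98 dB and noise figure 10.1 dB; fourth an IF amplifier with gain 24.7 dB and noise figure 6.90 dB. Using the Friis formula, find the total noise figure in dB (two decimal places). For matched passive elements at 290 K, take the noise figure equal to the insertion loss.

18.20 dB

Convert to linear (a loss of L dB is a gain of −L dB): F_i = 10^(NF_i/10), G_i = 10^(G_i,dB/10)
  Stage 1: F_1 = 10^(0.918/10) = 1.235, G_1 = 10^(−0.918/10) = 0.8095
  Stage 2: F_2 = 10^(1.15/10) = 1.303, G_2 = 10^(−1.15/10) = 0.7674
  Stage 3: F_3 = 10^(10.1/10) = 10.23, G_3 = 10^(−8.98/10) = 0.1265
  Stage 4: F_4 = 10^(6.90/10) = 4.898, G_4 = 10^(24.7/10) = 295.1
Friis cascade:
  F = 1.235 + (1.303 − 1)/0.8095 + (10.23 − 1)/0.6212 + (4.898 − 1)/0.07856 = 66.09
NF = 10 log₁₀(66.09) = 18.20 dB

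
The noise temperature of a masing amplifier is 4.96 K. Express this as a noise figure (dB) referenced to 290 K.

0.074 dB

F = 1 + T_e/T₀ = 1 + 4.96/290 = 1.0171
NF = 10 log₁₀(1.0171) = 0.074 dB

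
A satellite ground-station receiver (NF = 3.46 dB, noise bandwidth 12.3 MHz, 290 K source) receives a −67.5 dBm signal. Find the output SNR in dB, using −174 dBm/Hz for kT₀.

32.1 dB

Noise floor: N = −174 + 10 log₁₀(B) + NF
10 log₁₀(1.23×10⁷) = 70.9 dB
N = −174 + 70.9 + 3.46 = −99.64 dBm
SNR = P_sig − N = −67.5 − (−99.64) = 32.14 dB → 32.1 dB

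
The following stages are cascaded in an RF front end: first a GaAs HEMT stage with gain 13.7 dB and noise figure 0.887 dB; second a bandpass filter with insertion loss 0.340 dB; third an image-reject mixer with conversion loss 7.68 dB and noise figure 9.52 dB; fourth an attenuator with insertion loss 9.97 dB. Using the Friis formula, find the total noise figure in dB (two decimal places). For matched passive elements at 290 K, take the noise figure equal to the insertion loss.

Convert to linear (a loss of L dB is a gain of −L dB): F_i = 10^(NF_i/10), G_i = 10^(G_i,dB/10)
  Stage 1: F_1 = 10^(0.887/10) = 1.227, G_1 = 10^(13.7/10) = 23.44
  Stage 2: F_2 = 10^(0.340/10) = 1.081, G_2 = 10^(−0.340/10) = 0.9247
  Stage 3: F_3 = 10^(9.52/10) = 8.954, G_3 = 10^(−7.68/10) = 0.1706
  Stage 4: F_4 = 10^(9.97/10) = 9.931, G_4 = 10^(−9.97/10) = 0.1007
Friis cascade:
  F = 1.227 + (1.081 − 1)/23.44 + (8.954 − 1)/21.68 + (9.931 − 1)/3.698 = 4.012
NF = 10 log₁₀(4.012) = 6.03 dB

6.03 dB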